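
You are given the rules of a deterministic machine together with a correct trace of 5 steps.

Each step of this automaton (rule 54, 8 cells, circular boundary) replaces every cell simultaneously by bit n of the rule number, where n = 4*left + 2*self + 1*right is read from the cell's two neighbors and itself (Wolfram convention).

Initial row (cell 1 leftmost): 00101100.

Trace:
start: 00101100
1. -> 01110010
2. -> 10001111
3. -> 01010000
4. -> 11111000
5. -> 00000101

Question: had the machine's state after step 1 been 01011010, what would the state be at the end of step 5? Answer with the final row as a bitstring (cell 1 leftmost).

01111110

state after step 1 := 01011010
2. -> 11100111
3. -> 00011000
4. -> 00100100
5. -> 01111110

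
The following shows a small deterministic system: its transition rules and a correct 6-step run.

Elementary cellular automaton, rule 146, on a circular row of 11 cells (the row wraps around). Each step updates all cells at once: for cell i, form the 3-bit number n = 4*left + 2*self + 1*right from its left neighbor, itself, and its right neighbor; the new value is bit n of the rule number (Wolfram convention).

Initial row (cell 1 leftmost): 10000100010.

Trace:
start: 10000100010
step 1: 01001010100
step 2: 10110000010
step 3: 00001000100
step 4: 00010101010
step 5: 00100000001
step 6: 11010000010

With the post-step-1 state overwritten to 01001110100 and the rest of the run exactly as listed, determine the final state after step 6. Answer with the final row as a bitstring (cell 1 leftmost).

10010000000

state after step 1 := 01001110100
step 2: 10110100010
step 3: 00000010100
step 4: 00000100010
step 5: 00001010101
step 6: 10010000000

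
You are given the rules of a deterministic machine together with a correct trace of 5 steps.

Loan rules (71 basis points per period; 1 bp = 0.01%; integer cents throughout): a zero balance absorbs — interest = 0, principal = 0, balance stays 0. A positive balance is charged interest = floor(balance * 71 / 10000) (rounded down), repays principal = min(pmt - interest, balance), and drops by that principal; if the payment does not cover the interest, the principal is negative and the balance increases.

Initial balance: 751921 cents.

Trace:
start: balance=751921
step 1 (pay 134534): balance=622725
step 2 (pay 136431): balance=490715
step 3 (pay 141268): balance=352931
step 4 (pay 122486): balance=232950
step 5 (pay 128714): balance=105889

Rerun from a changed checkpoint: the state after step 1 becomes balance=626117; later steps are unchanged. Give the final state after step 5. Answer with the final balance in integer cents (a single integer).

109379

state after step 1 := balance=626117
step 2 (pay 136431): balance=494131
step 3 (pay 141268): balance=356371
step 4 (pay 122486): balance=236415
step 5 (pay 128714): balance=109379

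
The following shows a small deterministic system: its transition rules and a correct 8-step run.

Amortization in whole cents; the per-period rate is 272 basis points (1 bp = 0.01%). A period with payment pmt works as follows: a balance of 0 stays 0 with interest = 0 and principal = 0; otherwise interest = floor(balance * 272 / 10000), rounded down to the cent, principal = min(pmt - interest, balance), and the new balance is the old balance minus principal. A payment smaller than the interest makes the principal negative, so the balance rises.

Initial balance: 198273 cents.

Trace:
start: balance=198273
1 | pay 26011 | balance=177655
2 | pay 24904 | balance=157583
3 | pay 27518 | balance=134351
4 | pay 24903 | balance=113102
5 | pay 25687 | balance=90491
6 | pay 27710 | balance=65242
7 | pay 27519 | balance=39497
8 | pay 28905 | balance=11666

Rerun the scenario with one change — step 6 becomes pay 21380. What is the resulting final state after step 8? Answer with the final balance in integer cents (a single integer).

18345

(re-executing from step 6 with the substitution; state before step 6: balance=90491)
6 | pay 21380 | balance=71572
7 | pay 27519 | balance=45999
8 | pay 28905 | balance=18345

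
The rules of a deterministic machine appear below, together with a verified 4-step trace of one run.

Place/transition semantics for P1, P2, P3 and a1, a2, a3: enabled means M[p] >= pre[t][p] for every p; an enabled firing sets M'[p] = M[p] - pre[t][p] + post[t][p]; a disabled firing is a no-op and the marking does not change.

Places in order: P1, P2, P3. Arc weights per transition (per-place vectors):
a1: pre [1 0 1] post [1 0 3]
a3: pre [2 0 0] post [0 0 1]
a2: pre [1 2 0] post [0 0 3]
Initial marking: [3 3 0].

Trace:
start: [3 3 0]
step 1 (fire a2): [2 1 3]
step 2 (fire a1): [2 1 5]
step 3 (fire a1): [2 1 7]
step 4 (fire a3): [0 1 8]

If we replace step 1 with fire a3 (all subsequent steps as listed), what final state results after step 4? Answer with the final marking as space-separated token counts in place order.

1 3 5

(re-executing from step 1 with the substitution; state before step 1: [3 3 0])
step 1 (fire a3): [1 3 1]
step 2 (fire a1): [1 3 3]
step 3 (fire a1): [1 3 5]
step 4 (fire a3): [1 3 5]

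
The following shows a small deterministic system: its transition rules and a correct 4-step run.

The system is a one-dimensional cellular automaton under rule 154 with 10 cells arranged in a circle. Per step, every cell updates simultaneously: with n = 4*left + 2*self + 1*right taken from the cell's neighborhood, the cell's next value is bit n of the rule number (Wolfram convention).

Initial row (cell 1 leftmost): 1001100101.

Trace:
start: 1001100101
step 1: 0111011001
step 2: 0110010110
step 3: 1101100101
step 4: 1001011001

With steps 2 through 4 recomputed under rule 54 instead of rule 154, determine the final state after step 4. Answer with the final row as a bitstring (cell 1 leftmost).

(re-executing steps 2..4 under rule 54; state before step 2: 0111011001)
step 2: 1000100111
step 3: 0101111000
step 4: 1110000100

1110000100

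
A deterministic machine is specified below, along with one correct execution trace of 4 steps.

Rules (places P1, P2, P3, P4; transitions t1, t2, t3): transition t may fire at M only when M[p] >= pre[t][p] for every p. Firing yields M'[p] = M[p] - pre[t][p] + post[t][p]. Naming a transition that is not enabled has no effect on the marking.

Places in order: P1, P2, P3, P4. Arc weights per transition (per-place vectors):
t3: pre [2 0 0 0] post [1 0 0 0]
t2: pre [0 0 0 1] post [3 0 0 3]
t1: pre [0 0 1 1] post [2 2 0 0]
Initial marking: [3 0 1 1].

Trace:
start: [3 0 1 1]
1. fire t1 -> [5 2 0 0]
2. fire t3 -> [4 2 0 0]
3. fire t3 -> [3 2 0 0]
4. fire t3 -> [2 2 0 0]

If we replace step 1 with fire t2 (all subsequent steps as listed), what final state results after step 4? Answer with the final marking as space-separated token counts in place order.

3 0 1 3

(re-executing from step 1 with the substitution; state before step 1: [3 0 1 1])
1. fire t2 -> [6 0 1 3]
2. fire t3 -> [5 0 1 3]
3. fire t3 -> [4 0 1 3]
4. fire t3 -> [3 0 1 3]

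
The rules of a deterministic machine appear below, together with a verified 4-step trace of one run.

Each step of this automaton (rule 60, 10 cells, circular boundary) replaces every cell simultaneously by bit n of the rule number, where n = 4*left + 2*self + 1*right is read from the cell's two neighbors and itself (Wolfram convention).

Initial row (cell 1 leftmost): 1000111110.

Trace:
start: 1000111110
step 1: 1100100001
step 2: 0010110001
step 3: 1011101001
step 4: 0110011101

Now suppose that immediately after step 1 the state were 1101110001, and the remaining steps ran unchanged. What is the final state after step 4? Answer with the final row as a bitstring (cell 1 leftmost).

0111111011

state after step 1 := 1101110001
step 2: 0011001001
step 3: 1010101101
step 4: 0111111011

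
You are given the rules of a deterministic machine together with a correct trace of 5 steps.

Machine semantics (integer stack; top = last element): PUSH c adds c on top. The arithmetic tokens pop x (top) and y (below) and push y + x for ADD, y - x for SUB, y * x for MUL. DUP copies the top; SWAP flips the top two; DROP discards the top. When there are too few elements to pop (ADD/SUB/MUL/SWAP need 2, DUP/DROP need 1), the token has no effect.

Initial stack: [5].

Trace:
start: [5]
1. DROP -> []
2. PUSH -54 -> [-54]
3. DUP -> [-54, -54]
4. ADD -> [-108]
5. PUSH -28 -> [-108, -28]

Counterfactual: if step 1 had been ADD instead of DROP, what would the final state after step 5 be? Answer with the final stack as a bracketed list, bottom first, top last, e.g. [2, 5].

[5, -108, -28]

(re-executing from step 1 with the substitution; state before step 1: [5])
1. ADD -> [5]
2. PUSH -54 -> [5, -54]
3. DUP -> [5, -54, -54]
4. ADD -> [5, -108]
5. PUSH -28 -> [5, -108, -28]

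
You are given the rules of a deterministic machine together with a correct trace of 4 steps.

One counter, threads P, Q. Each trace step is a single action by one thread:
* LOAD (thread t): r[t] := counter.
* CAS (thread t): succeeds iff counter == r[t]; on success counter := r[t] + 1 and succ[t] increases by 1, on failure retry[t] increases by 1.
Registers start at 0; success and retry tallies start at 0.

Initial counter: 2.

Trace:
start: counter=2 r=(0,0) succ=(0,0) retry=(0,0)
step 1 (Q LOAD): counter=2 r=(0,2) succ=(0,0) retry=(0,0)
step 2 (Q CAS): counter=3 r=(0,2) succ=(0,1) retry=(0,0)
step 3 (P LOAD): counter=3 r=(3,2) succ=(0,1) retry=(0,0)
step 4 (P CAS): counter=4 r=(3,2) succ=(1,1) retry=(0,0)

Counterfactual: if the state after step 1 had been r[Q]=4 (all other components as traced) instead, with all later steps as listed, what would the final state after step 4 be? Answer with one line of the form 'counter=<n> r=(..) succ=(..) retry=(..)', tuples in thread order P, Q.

state after step 1 := counter=2 r=(0,4) succ=(0,0) retry=(0,0)
step 2 (Q CAS): counter=2 r=(0,4) succ=(0,0) retry=(0,1)
step 3 (P LOAD): counter=2 r=(2,4) succ=(0,0) retry=(0,1)
step 4 (P CAS): counter=3 r=(2,4) succ=(1,0) retry=(0,1)

counter=3 r=(2,4) succ=(1,0) retry=(0,1)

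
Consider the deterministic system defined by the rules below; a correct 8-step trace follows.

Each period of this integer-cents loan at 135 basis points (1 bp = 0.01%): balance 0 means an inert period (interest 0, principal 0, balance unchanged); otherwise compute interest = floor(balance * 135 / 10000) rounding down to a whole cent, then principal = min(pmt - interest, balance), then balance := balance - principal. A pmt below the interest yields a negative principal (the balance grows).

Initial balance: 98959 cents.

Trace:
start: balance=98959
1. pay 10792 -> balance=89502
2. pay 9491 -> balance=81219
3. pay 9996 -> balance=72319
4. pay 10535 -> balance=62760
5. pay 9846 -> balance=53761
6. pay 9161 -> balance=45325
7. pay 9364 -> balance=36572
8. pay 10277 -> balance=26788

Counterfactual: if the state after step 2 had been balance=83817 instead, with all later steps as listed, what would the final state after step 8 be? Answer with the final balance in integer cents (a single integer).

state after step 2 := balance=83817
3. pay 9996 -> balance=74952
4. pay 10535 -> balance=65428
5. pay 9846 -> balance=56465
6. pay 9161 -> balance=48066
7. pay 9364 -> balance=39350
8. pay 10277 -> balance=29604

29604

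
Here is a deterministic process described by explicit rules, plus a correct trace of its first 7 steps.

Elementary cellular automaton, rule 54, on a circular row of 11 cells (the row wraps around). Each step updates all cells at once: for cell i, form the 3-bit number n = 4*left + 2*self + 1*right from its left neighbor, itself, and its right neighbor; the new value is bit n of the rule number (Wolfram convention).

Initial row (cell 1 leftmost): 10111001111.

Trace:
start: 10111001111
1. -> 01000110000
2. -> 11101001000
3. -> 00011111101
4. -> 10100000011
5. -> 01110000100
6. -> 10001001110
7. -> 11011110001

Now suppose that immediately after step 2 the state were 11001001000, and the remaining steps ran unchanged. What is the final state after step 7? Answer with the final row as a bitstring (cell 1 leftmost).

state after step 2 := 11001001000
3. -> 00111111101
4. -> 11000000011
5. -> 00100000100
6. -> 01110001110
7. -> 10001010001

10001010001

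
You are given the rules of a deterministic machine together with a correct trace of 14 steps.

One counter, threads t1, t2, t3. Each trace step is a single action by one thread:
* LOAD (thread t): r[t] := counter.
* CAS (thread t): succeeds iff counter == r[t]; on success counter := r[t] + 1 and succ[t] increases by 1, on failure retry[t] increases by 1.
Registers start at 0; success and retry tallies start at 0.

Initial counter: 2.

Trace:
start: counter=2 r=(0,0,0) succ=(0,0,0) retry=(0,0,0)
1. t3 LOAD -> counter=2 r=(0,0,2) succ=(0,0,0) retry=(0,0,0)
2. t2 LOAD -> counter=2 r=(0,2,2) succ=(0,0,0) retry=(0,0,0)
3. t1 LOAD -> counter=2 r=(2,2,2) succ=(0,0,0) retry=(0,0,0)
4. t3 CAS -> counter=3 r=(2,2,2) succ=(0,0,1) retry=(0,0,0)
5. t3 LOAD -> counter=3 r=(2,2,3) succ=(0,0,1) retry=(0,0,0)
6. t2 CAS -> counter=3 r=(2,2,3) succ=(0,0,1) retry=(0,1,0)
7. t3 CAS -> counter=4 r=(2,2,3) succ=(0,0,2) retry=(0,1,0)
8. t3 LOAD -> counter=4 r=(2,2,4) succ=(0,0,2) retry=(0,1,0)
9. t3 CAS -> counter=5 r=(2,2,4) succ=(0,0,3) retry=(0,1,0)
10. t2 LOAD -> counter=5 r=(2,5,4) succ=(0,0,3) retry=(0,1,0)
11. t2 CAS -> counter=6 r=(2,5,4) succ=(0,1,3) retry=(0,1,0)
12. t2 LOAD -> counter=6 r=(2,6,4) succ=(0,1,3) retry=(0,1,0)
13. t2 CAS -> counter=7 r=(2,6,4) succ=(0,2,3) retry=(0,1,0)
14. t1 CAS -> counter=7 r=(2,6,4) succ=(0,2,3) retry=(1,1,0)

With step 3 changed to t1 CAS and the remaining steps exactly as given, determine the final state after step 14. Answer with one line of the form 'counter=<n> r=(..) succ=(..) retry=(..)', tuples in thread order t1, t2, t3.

counter=7 r=(0,6,4) succ=(0,2,3) retry=(2,1,0)

(re-executing from step 3 with the substitution; state before step 3: counter=2 r=(0,2,2) succ=(0,0,0) retry=(0,0,0))
3. t1 CAS -> counter=2 r=(0,2,2) succ=(0,0,0) retry=(1,0,0)
4. t3 CAS -> counter=3 r=(0,2,2) succ=(0,0,1) retry=(1,0,0)
5. t3 LOAD -> counter=3 r=(0,2,3) succ=(0,0,1) retry=(1,0,0)
6. t2 CAS -> counter=3 r=(0,2,3) succ=(0,0,1) retry=(1,1,0)
7. t3 CAS -> counter=4 r=(0,2,3) succ=(0,0,2) retry=(1,1,0)
8. t3 LOAD -> counter=4 r=(0,2,4) succ=(0,0,2) retry=(1,1,0)
9. t3 CAS -> counter=5 r=(0,2,4) succ=(0,0,3) retry=(1,1,0)
10. t2 LOAD -> counter=5 r=(0,5,4) succ=(0,0,3) retry=(1,1,0)
11. t2 CAS -> counter=6 r=(0,5,4) succ=(0,1,3) retry=(1,1,0)
12. t2 LOAD -> counter=6 r=(0,6,4) succ=(0,1,3) retry=(1,1,0)
13. t2 CAS -> counter=7 r=(0,6,4) succ=(0,2,3) retry=(1,1,0)
14. t1 CAS -> counter=7 r=(0,6,4) succ=(0,2,3) retry=(2,1,0)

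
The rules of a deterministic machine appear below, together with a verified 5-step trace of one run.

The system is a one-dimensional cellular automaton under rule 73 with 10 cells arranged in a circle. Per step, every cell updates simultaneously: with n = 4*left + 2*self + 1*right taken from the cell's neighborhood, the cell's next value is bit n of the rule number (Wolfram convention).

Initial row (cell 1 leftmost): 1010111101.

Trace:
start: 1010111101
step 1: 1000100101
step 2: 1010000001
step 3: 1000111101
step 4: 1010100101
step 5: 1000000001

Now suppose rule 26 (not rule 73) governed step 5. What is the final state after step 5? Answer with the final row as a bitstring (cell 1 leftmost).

0000011001

(re-executing step 5 under rule 26; state before step 5: 1010100101)
step 5: 0000011001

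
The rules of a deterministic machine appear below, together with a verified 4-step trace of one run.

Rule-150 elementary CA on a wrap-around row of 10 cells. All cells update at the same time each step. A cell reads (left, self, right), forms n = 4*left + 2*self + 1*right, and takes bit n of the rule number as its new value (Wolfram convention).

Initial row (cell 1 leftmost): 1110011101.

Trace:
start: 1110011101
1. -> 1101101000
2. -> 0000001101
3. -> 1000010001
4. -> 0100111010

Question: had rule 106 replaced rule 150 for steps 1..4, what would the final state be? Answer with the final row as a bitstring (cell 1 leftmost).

0111001111

(re-executing steps 1..4 under rule 106; state before step 1: 1110011101)
1. -> 0010110111
2. -> 0101111101
3. -> 1011000110
4. -> 0111001111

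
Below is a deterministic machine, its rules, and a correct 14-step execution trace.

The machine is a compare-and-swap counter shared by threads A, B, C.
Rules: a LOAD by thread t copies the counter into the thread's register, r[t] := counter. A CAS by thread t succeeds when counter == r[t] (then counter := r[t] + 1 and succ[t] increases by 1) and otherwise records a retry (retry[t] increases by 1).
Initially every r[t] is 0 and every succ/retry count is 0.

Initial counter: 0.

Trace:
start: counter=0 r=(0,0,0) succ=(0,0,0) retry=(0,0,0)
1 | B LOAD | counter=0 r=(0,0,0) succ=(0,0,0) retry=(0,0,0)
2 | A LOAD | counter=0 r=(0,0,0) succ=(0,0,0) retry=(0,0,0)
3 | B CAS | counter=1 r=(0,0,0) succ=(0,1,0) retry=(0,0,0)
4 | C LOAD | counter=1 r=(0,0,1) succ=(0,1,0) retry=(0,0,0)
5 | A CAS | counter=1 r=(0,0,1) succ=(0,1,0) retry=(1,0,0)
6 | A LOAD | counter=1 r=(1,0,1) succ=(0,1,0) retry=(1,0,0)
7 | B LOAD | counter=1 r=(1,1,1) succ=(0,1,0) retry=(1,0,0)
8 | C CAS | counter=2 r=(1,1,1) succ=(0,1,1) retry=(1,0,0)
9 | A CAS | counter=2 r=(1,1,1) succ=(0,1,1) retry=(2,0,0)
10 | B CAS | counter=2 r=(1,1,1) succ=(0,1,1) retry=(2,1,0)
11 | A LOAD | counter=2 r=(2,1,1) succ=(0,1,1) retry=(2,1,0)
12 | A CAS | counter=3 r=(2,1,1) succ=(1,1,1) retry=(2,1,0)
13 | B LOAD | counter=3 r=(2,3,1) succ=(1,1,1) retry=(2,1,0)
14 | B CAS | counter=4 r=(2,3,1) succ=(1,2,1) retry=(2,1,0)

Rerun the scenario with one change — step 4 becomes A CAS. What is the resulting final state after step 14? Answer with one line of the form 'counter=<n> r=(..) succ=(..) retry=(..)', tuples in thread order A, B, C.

counter=4 r=(2,3,0) succ=(2,2,0) retry=(2,1,1)

(re-executing from step 4 with the substitution; state before step 4: counter=1 r=(0,0,0) succ=(0,1,0) retry=(0,0,0))
4 | A CAS | counter=1 r=(0,0,0) succ=(0,1,0) retry=(1,0,0)
5 | A CAS | counter=1 r=(0,0,0) succ=(0,1,0) retry=(2,0,0)
6 | A LOAD | counter=1 r=(1,0,0) succ=(0,1,0) retry=(2,0,0)
7 | B LOAD | counter=1 r=(1,1,0) succ=(0,1,0) retry=(2,0,0)
8 | C CAS | counter=1 r=(1,1,0) succ=(0,1,0) retry=(2,0,1)
9 | A CAS | counter=2 r=(1,1,0) succ=(1,1,0) retry=(2,0,1)
10 | B CAS | counter=2 r=(1,1,0) succ=(1,1,0) retry=(2,1,1)
11 | A LOAD | counter=2 r=(2,1,0) succ=(1,1,0) retry=(2,1,1)
12 | A CAS | counter=3 r=(2,1,0) succ=(2,1,0) retry=(2,1,1)
13 | B LOAD | counter=3 r=(2,3,0) succ=(2,1,0) retry=(2,1,1)
14 | B CAS | counter=4 r=(2,3,0) succ=(2,2,0) retry=(2,1,1)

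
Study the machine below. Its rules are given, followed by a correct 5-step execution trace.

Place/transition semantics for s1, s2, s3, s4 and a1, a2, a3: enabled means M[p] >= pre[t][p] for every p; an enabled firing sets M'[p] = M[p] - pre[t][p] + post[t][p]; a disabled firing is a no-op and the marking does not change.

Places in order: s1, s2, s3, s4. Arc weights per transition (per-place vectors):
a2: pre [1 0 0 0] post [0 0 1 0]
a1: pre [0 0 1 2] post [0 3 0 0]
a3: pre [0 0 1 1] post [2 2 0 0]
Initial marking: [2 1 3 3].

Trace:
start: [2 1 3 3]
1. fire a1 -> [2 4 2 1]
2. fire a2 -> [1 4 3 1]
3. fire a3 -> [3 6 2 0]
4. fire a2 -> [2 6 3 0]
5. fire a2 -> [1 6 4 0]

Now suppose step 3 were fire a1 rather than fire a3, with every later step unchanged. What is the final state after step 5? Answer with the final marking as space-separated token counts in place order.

0 4 4 1

(re-executing from step 3 with the substitution; state before step 3: [1 4 3 1])
3. fire a1 -> [1 4 3 1]
4. fire a2 -> [0 4 4 1]
5. fire a2 -> [0 4 4 1]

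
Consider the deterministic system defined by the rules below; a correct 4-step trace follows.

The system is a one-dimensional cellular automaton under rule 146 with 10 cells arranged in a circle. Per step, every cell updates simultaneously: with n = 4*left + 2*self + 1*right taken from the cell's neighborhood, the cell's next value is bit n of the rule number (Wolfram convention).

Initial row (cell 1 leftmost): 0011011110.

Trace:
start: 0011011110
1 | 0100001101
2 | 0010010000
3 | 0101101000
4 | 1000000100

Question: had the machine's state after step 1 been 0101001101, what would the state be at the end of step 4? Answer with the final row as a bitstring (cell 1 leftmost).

0010110100

state after step 1 := 0101001101
2 | 0000110000
3 | 0001001000
4 | 0010110100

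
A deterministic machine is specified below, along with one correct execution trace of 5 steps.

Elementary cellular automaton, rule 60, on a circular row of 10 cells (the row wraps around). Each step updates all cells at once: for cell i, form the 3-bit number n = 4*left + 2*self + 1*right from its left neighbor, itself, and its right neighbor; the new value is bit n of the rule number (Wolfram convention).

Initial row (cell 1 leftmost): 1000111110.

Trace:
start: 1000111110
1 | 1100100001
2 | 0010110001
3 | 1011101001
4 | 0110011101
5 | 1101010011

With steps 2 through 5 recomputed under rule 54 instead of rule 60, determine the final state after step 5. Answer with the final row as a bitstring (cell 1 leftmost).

0001111001

(re-executing steps 2..5 under rule 54; state before step 2: 1100100001)
2 | 0011110010
3 | 0100001111
4 | 1110010000
5 | 0001111001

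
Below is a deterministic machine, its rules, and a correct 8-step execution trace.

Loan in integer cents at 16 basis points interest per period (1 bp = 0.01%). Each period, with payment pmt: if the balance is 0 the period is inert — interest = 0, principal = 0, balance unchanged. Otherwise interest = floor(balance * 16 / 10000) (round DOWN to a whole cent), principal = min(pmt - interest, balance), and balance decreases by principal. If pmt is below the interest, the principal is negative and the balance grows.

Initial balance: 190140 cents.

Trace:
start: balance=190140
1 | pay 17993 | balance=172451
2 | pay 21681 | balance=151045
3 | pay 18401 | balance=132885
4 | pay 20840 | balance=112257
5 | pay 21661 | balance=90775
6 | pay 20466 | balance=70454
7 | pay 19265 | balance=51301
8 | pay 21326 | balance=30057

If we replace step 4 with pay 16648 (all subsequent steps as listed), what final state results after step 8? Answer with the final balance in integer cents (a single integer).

(re-executing from step 4 with the substitution; state before step 4: balance=132885)
4 | pay 16648 | balance=116449
5 | pay 21661 | balance=94974
6 | pay 20466 | balance=74659
7 | pay 19265 | balance=55513
8 | pay 21326 | balance=34275

34275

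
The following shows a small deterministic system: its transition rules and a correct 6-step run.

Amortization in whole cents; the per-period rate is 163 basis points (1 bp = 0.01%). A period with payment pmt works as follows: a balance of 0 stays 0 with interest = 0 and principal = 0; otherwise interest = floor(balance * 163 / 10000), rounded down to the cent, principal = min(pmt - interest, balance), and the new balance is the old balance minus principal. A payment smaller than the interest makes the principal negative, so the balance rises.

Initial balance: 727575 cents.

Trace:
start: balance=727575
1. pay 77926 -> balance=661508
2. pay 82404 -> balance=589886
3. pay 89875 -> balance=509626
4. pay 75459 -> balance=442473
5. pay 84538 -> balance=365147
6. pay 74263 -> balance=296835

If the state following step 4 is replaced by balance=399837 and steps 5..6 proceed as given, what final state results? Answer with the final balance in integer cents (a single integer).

state after step 4 := balance=399837
5. pay 84538 -> balance=321816
6. pay 74263 -> balance=252798

252798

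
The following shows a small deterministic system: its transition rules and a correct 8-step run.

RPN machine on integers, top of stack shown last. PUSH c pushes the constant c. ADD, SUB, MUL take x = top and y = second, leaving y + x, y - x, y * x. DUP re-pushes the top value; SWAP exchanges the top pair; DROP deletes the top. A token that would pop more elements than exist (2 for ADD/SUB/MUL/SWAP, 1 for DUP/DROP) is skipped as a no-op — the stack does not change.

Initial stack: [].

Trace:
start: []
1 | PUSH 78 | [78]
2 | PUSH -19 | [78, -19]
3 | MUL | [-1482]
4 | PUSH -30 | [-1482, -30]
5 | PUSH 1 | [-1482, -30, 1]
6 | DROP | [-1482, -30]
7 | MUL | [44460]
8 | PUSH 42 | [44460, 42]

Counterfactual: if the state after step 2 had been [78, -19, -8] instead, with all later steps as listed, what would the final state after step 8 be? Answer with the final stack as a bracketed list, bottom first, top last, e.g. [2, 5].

state after step 2 := [78, -19, -8]
3 | MUL | [78, 152]
4 | PUSH -30 | [78, 152, -30]
5 | PUSH 1 | [78, 152, -30, 1]
6 | DROP | [78, 152, -30]
7 | MUL | [78, -4560]
8 | PUSH 42 | [78, -4560, 42]

[78, -4560, 42]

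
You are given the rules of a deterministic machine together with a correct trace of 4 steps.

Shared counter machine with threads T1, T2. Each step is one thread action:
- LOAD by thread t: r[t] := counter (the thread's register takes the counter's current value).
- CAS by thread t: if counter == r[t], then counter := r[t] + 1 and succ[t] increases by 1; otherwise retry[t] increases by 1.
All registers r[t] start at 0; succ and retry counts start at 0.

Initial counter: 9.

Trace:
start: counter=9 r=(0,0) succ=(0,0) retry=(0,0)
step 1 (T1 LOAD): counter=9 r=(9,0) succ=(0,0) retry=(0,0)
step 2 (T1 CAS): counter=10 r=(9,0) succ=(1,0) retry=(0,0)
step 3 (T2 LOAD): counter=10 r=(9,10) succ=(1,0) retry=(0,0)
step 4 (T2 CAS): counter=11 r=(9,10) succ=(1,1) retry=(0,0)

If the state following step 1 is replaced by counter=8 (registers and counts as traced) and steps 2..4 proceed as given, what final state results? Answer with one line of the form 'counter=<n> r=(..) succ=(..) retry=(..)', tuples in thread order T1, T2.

counter=9 r=(9,8) succ=(0,1) retry=(1,0)

state after step 1 := counter=8 r=(9,0) succ=(0,0) retry=(0,0)
step 2 (T1 CAS): counter=8 r=(9,0) succ=(0,0) retry=(1,0)
step 3 (T2 LOAD): counter=8 r=(9,8) succ=(0,0) retry=(1,0)
step 4 (T2 CAS): counter=9 r=(9,8) succ=(0,1) retry=(1,0)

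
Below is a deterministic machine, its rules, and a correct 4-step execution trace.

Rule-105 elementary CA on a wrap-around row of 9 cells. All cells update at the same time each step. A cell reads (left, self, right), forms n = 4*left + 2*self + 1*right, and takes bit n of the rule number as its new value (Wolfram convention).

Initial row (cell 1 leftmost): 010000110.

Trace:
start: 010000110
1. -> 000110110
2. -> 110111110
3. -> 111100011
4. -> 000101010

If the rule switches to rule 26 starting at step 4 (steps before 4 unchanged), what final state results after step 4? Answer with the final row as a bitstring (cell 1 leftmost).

(re-executing step 4 under rule 26; state before step 4: 111100011)
4. -> 000010110

000010110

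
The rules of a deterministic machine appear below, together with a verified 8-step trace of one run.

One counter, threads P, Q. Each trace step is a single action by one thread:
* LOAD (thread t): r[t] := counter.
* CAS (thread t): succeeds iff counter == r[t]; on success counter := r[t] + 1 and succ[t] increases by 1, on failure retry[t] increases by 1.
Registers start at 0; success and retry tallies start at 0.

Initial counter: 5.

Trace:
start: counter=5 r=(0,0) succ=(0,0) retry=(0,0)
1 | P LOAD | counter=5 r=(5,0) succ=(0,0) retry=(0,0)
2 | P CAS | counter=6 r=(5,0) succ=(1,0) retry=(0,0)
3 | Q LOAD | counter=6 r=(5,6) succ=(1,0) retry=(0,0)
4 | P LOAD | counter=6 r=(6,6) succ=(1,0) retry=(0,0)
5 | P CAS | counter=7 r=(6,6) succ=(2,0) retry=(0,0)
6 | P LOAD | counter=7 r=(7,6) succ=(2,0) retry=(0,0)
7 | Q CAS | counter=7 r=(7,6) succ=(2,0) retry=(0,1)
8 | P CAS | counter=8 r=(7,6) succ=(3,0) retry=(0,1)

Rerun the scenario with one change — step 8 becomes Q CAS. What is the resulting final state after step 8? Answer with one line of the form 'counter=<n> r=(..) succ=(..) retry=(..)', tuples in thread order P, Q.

counter=7 r=(7,6) succ=(2,0) retry=(0,2)

(re-executing from step 8 with the substitution; state before step 8: counter=7 r=(7,6) succ=(2,0) retry=(0,1))
8 | Q CAS | counter=7 r=(7,6) succ=(2,0) retry=(0,2)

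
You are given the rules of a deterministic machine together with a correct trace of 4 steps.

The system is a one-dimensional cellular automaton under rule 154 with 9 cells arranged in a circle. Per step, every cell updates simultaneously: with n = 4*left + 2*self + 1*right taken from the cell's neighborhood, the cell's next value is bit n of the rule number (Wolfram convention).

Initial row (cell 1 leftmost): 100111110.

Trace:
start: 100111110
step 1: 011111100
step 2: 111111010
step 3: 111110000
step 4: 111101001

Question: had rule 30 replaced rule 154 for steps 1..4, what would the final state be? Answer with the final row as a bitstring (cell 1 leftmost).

010100010

(re-executing steps 1..4 under rule 30; state before step 1: 100111110)
step 1: 111100000
step 2: 100010001
step 3: 010111011
step 4: 010100010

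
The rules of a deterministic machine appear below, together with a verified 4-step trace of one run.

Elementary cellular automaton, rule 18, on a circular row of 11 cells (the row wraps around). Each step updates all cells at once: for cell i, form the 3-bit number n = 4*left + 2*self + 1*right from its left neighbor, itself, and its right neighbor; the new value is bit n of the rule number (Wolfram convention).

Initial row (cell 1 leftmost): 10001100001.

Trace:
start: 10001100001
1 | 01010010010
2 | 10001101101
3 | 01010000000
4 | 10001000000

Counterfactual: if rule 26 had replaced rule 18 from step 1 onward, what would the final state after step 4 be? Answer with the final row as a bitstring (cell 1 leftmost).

11000010110

(re-executing steps 1..4 under rule 26; state before step 1: 10001100001)
1 | 01011010011
2 | 00010001110
3 | 00101011001
4 | 11000010110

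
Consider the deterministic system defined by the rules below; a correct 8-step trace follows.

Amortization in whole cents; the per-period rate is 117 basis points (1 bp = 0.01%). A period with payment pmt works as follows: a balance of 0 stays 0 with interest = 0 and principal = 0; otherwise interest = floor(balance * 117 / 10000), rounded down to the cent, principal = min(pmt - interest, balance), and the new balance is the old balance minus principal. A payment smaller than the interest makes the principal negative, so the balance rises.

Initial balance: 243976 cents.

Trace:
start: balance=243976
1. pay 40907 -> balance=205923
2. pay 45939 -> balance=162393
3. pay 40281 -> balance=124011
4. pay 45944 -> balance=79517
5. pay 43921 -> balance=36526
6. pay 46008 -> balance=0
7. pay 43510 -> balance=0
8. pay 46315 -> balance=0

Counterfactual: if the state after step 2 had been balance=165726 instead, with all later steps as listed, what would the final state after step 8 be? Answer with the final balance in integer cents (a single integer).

0

state after step 2 := balance=165726
3. pay 40281 -> balance=127383
4. pay 45944 -> balance=82929
5. pay 43921 -> balance=39978
6. pay 46008 -> balance=0
7. pay 43510 -> balance=0
8. pay 46315 -> balance=0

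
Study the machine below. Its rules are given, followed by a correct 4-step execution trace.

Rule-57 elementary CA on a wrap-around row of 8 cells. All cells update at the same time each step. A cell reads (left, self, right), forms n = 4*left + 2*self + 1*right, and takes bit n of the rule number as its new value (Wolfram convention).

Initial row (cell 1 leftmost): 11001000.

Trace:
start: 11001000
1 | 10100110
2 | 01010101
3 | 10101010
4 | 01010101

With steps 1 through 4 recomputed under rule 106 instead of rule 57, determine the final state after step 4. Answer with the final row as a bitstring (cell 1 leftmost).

00101100

(re-executing steps 1..4 under rule 106; state before step 1: 11001000)
1 | 11010001
2 | 01100011
3 | 11100111
4 | 00101100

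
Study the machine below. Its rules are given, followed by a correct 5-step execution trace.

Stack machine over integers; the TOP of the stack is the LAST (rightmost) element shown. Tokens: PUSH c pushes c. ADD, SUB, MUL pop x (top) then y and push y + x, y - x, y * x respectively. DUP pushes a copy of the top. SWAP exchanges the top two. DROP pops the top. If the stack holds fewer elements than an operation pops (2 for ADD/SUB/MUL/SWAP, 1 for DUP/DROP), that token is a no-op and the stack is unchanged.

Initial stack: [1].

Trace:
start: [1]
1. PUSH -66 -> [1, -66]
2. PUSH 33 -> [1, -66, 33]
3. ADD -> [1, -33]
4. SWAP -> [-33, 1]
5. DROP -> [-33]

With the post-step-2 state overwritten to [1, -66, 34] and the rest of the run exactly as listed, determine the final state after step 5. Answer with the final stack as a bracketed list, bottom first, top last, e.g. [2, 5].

state after step 2 := [1, -66, 34]
3. ADD -> [1, -32]
4. SWAP -> [-32, 1]
5. DROP -> [-32]

[-32]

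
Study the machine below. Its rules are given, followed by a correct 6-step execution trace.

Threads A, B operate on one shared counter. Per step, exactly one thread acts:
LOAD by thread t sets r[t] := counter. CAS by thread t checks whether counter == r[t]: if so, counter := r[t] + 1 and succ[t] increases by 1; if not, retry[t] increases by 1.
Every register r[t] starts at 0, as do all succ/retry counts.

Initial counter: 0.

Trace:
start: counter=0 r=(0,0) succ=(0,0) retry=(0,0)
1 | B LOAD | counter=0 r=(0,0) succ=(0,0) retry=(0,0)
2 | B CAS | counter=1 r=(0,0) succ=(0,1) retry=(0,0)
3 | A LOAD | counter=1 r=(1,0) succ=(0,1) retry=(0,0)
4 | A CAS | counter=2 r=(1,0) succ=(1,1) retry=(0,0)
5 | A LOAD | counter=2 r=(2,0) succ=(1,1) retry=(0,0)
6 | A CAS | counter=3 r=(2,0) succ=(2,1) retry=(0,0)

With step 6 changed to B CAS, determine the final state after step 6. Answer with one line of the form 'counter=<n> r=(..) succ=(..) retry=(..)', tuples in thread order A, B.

counter=2 r=(2,0) succ=(1,1) retry=(0,1)

(re-executing from step 6 with the substitution; state before step 6: counter=2 r=(2,0) succ=(1,1) retry=(0,0))
6 | B CAS | counter=2 r=(2,0) succ=(1,1) retry=(0,1)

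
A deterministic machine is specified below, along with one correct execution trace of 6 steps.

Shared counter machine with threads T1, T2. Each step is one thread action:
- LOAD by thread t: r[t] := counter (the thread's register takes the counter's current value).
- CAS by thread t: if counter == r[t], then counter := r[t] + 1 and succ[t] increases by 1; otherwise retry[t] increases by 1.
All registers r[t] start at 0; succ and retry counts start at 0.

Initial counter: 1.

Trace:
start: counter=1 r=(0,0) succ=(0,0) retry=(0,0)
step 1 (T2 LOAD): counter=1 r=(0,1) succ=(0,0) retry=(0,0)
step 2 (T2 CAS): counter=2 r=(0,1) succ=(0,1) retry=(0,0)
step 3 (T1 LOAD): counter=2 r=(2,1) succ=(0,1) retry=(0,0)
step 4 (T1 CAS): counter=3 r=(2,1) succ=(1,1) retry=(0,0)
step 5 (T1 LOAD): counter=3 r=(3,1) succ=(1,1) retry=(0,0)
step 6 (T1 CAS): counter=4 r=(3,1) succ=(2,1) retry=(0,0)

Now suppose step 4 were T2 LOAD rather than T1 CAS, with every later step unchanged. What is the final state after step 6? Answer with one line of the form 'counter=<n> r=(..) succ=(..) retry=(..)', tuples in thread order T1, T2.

(re-executing from step 4 with the substitution; state before step 4: counter=2 r=(2,1) succ=(0,1) retry=(0,0))
step 4 (T2 LOAD): counter=2 r=(2,2) succ=(0,1) retry=(0,0)
step 5 (T1 LOAD): counter=2 r=(2,2) succ=(0,1) retry=(0,0)
step 6 (T1 CAS): counter=3 r=(2,2) succ=(1,1) retry=(0,0)

counter=3 r=(2,2) succ=(1,1) retry=(0,0)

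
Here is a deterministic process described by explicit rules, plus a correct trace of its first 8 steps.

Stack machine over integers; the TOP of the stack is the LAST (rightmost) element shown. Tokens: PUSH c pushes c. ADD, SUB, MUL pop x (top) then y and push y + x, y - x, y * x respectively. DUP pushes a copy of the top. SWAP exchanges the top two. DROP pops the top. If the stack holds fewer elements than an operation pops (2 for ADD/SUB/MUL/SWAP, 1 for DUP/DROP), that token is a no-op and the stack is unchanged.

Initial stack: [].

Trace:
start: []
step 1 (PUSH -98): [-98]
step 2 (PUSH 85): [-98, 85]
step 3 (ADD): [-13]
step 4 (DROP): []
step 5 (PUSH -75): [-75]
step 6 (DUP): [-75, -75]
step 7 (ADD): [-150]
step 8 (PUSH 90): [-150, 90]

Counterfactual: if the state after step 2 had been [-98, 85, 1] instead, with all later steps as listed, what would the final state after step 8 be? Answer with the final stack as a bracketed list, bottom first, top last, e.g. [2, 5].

[-98, -150, 90]

state after step 2 := [-98, 85, 1]
step 3 (ADD): [-98, 86]
step 4 (DROP): [-98]
step 5 (PUSH -75): [-98, -75]
step 6 (DUP): [-98, -75, -75]
step 7 (ADD): [-98, -150]
step 8 (PUSH 90): [-98, -150, 90]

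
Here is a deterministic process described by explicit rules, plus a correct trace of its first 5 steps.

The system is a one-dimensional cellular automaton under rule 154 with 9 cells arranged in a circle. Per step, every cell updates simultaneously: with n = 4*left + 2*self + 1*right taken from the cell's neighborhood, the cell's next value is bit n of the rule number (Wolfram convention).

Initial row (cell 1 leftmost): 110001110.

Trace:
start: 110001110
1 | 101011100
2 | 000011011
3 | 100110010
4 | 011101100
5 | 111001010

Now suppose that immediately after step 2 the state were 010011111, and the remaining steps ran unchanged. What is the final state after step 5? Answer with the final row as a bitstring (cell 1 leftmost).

011111000

state after step 2 := 010011111
3 | 001111110
4 | 011111101
5 | 011111000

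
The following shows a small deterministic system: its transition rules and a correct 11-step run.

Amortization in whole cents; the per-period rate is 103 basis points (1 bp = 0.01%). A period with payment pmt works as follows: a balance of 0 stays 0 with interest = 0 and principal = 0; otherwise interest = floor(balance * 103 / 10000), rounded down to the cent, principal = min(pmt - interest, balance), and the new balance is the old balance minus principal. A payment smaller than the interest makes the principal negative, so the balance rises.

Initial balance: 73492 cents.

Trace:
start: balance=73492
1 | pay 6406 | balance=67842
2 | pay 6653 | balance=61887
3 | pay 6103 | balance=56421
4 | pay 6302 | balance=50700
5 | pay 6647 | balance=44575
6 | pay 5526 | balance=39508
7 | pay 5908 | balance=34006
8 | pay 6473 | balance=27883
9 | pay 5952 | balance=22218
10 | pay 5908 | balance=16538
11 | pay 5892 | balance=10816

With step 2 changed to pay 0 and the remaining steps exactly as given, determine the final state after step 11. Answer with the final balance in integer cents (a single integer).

(re-executing from step 2 with the substitution; state before step 2: balance=67842)
2 | pay 0 | balance=68540
3 | pay 6103 | balance=63142
4 | pay 6302 | balance=57490
5 | pay 6647 | balance=51435
6 | pay 5526 | balance=46438
7 | pay 5908 | balance=41008
8 | pay 6473 | balance=34957
9 | pay 5952 | balance=29365
10 | pay 5908 | balance=23759
11 | pay 5892 | balance=18111

18111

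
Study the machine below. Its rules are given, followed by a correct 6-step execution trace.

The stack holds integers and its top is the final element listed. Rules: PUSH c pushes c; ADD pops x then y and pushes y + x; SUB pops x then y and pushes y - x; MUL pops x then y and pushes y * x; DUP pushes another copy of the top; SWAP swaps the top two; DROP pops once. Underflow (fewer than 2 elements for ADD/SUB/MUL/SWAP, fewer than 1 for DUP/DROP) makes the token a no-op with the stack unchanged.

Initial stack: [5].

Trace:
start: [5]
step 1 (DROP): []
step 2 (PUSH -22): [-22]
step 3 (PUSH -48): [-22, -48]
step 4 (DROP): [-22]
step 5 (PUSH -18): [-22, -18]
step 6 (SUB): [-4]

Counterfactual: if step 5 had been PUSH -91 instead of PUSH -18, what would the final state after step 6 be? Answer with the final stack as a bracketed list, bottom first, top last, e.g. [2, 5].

(re-executing from step 5 with the substitution; state before step 5: [-22])
step 5 (PUSH -91): [-22, -91]
step 6 (SUB): [69]

[69]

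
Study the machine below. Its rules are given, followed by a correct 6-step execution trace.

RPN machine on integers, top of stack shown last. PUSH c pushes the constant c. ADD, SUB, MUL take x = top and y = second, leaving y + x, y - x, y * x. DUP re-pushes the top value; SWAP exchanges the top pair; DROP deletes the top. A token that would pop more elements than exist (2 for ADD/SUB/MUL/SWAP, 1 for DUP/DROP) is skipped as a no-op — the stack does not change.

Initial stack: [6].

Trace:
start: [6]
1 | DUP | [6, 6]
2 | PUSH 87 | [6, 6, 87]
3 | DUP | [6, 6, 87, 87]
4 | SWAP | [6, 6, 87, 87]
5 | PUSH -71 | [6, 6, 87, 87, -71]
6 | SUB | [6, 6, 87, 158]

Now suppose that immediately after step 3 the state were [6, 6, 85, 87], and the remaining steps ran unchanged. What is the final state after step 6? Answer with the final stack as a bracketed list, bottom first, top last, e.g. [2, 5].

[6, 6, 87, 156]

state after step 3 := [6, 6, 85, 87]
4 | SWAP | [6, 6, 87, 85]
5 | PUSH -71 | [6, 6, 87, 85, -71]
6 | SUB | [6, 6, 87, 156]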